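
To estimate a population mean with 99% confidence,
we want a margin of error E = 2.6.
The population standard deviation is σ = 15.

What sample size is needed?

z_0.005 = 2.576
n = (z×σ/E)² = (2.576×15/2.6)²
n = 220.8653
Round up: n = 221

Answer: n = 221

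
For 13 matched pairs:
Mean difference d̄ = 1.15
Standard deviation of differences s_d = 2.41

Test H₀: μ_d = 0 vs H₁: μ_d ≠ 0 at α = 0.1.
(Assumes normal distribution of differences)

df = n - 1 = 12
SE = s_d/√n = 2.41/√13 = 0.6684
t = d̄/SE = 1.15/0.6684 = 1.7205
Critical value: t_{0.05,12} = ±1.782
p-value ≈ 0.1110
Decision: fail to reject H₀

Answer: t = 1.7205, fail to reject H₀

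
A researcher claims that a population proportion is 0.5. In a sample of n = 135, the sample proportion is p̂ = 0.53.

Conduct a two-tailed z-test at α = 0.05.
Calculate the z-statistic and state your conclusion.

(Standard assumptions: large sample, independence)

Answer: z = 0.6971, fail to reject H₀

Derivation:
H₀: p = 0.5, H₁: p ≠ 0.5
Standard error: SE = √(p₀(1-p₀)/n) = √(0.5×0.5/135) = 0.043033
z-statistic: z = (p̂ - p₀)/SE = (0.53 - 0.5)/0.043033 = 0.6971
Critical value: z_0.025 = ±1.960
p-value = 0.4857
Decision: fail to reject H₀ at α = 0.05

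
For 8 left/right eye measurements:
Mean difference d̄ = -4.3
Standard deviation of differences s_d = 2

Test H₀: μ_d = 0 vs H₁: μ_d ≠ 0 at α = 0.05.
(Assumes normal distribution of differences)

Answer: t = -6.0812, reject H₀

Derivation:
df = n - 1 = 7
SE = s_d/√n = 2/√8 = 0.7071
t = d̄/SE = -4.3/0.7071 = -6.0812
Critical value: t_{0.025,7} = ±2.365
p-value ≈ 0.0005
Decision: reject H₀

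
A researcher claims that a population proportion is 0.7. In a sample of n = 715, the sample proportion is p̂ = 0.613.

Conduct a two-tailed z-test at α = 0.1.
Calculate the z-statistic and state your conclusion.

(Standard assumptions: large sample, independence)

H₀: p = 0.7, H₁: p ≠ 0.7
Standard error: SE = √(p₀(1-p₀)/n) = √(0.7×0.3/715) = 0.017138
z-statistic: z = (p̂ - p₀)/SE = (0.613 - 0.7)/0.017138 = -5.0764
Critical value: z_0.05 = ±1.645
p-value < 0.0001
Decision: reject H₀ at α = 0.1

Answer: z = -5.0764, reject H₀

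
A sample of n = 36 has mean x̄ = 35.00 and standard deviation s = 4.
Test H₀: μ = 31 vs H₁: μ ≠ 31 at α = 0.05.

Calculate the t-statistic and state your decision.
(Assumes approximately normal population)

df = n - 1 = 35
SE = s/√n = 4/√36 = 0.6667
t = (x̄ - μ₀)/SE = (35.00 - 31)/0.6667 = 5.9997
Critical value: t_{0.025,35} = ±2.030
p-value < 0.0001
Decision: reject H₀

Answer: t = 5.9997, reject H₀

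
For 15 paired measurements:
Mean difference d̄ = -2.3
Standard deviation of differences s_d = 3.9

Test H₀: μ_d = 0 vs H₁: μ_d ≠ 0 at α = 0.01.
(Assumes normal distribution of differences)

Answer: t = -2.2840, fail to reject H₀

Derivation:
df = n - 1 = 14
SE = s_d/√n = 3.9/√15 = 1.0070
t = d̄/SE = -2.3/1.0070 = -2.2840
Critical value: t_{0.005,14} = ±2.977
p-value ≈ 0.0385
Decision: fail to reject H₀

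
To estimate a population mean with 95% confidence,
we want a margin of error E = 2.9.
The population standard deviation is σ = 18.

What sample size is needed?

z_0.025 = 1.960
n = (z×σ/E)² = (1.960×18/2.9)²
n = 147.9998
Round up: n = 148

Answer: n = 148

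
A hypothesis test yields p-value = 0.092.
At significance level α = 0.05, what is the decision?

Answer: fail to reject H₀

Derivation:
Compare p-value to α:
0.092 ≥ 0.05
Decision: fail to reject H₀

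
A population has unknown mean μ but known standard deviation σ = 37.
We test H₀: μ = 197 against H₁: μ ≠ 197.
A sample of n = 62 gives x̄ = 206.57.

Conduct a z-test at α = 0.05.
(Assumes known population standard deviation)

Answer: z = 2.0366, reject H₀

Derivation:
Standard error: SE = σ/√n = 37/√62 = 4.6990
z-statistic: z = (x̄ - μ₀)/SE = (206.57 - 197)/4.6990 = 2.0366
Critical value: ±1.960
p-value = 0.0417
Decision: reject H₀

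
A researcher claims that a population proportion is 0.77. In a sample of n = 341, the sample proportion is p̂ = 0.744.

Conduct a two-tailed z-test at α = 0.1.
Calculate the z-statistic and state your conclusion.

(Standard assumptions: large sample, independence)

Answer: z = -1.1409, fail to reject H₀

Derivation:
H₀: p = 0.77, H₁: p ≠ 0.77
Standard error: SE = √(p₀(1-p₀)/n) = √(0.77×0.23/341) = 0.022789
z-statistic: z = (p̂ - p₀)/SE = (0.744 - 0.77)/0.022789 = -1.1409
Critical value: z_0.05 = ±1.645
p-value = 0.2539
Decision: fail to reject H₀ at α = 0.1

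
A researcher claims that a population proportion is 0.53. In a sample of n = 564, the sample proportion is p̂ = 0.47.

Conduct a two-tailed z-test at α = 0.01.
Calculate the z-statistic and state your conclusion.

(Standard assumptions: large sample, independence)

Answer: z = -2.8550, reject H₀

Derivation:
H₀: p = 0.53, H₁: p ≠ 0.53
Standard error: SE = √(p₀(1-p₀)/n) = √(0.53×0.47/564) = 0.021016
z-statistic: z = (p̂ - p₀)/SE = (0.47 - 0.53)/0.021016 = -2.8550
Critical value: z_0.005 = ±2.576
p-value = 0.0043
Decision: reject H₀ at α = 0.01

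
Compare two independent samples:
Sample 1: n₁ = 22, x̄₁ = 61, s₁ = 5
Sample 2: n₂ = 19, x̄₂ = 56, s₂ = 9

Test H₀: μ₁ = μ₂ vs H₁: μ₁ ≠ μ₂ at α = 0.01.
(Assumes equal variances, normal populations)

Answer: t = 2.2389, fail to reject H₀

Derivation:
Pooled variance: s²_p = [21×5² + 18×9²]/(39) = 50.8462
s_p = 7.1307
SE = s_p×√(1/n₁ + 1/n₂) = 7.1307×√(1/22 + 1/19) = 2.2332
t = (x̄₁ - x̄₂)/SE = (61 - 56)/2.2332 = 2.2389
df = 39, t-critical = ±2.708
Decision: fail to reject H₀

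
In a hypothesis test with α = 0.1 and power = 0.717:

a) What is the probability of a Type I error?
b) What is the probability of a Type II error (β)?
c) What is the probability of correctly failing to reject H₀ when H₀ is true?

a) Type I error probability = α = 0.1
b) Power = P(reject H₀ | H₁ true) = 1 - β = 0.717, so Type II error probability = β = 1 - Power = 0.283
c) P(fail to reject H₀ | H₀ true) = 1 - α = 0.9

Answer: a) 0.1, b) 0.283, c) 0.9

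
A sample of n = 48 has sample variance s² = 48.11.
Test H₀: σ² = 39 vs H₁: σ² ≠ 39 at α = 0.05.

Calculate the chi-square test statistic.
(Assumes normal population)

df = n - 1 = 47
χ² = (n-1)s²/σ₀² = 47×48.11/39 = 57.9787
Critical values: χ²_{0.975,47} = 29.956, χ²_{0.025,47} = 67.821
Rejection region: χ² < 29.956 or χ² > 67.821
Decision: fail to reject H₀

Answer: χ² = 57.9787, fail to reject H₀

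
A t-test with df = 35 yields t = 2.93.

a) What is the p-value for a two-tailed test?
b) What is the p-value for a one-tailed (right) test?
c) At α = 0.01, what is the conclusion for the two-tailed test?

Answer: a) 0.0059, b) 0.0030, c) reject H₀

Derivation:
Using t-distribution with df = 35:
a) Two-tailed: p = 2×P(T > 2.93) = 0.0059
b) One-tailed: p = P(T > 2.93) = 0.0030
c) 0.0059 < 0.01, reject H₀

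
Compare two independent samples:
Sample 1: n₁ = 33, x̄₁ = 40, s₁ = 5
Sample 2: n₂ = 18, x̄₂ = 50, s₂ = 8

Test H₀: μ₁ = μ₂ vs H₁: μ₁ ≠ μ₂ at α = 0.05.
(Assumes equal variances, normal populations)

Answer: t = -5.4981, reject H₀

Derivation:
Pooled variance: s²_p = [32×5² + 17×8²]/(49) = 38.5306
s_p = 6.2073
SE = s_p×√(1/n₁ + 1/n₂) = 6.2073×√(1/33 + 1/18) = 1.8188
t = (x̄₁ - x̄₂)/SE = (40 - 50)/1.8188 = -5.4981
df = 49, t-critical = ±2.010
Decision: reject H₀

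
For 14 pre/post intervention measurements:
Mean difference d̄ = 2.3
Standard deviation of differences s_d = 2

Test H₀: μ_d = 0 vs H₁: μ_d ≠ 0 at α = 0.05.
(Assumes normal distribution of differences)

Answer: t = 4.3031, reject H₀

Derivation:
df = n - 1 = 13
SE = s_d/√n = 2/√14 = 0.5345
t = d̄/SE = 2.3/0.5345 = 4.3031
Critical value: t_{0.025,13} = ±2.160
p-value ≈ 0.0009
Decision: reject H₀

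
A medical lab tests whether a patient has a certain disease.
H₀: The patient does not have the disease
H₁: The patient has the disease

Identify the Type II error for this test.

Answer: Failing to diagnose a patient who actually has the disease (false negative)

Derivation:
Type I error (α): Rejecting H₀ when H₀ is true
Type II error (β): Failing to reject H₀ when H₁ is true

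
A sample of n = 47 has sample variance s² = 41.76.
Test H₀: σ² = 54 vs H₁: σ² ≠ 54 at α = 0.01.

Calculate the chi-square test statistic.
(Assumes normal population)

df = n - 1 = 46
χ² = (n-1)s²/σ₀² = 46×41.76/54 = 35.5733
Critical values: χ²_{0.995,46} = 25.041, χ²_{0.005,46} = 74.437
Rejection region: χ² < 25.041 or χ² > 74.437
Decision: fail to reject H₀

Answer: χ² = 35.5733, fail to reject H₀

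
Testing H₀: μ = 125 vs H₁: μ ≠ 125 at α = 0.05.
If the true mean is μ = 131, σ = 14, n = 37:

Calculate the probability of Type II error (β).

Answer: β ≈ 0.2588

Derivation:
SE = σ/√n = 14/√37 = 2.3016
Critical values: μ₀ ± z_0.025×SE = 125 ± 1.960×2.3016
Acceptance region: (120.4889, 129.5111)
Under H₁ (μ = 131): z_high = (129.5111 - 131)/2.3016 = -0.6469, z_low = (120.4889 - 131)/2.3016 = -4.5669
β = P(not reject | H₁) = Φ(-0.6469) - Φ(-4.5669) ≈ 0.2588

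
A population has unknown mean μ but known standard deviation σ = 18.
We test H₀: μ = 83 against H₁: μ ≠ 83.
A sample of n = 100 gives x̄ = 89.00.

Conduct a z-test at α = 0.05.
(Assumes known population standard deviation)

Answer: z = 3.3333, reject H₀

Derivation:
Standard error: SE = σ/√n = 18/√100 = 1.8000
z-statistic: z = (x̄ - μ₀)/SE = (89.00 - 83)/1.8000 = 3.3333
Critical value: ±1.960
p-value = 0.0009
Decision: reject H₀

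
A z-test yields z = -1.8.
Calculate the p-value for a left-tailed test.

For z = -1.8:
p = P(Z < -1.8) = Φ(-1.8) = 0.0359

Answer: p-value ≈ 0.0359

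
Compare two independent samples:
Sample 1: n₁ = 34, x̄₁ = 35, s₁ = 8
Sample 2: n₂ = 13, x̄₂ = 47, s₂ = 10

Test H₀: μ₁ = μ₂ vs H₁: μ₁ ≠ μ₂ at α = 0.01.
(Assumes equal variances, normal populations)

Answer: t = -4.2895, reject H₀

Derivation:
Pooled variance: s²_p = [33×8² + 12×10²]/(45) = 73.6000
s_p = 8.5790
SE = s_p×√(1/n₁ + 1/n₂) = 8.5790×√(1/34 + 1/13) = 2.7975
t = (x̄₁ - x̄₂)/SE = (35 - 47)/2.7975 = -4.2895
df = 45, t-critical = ±2.690
Decision: reject H₀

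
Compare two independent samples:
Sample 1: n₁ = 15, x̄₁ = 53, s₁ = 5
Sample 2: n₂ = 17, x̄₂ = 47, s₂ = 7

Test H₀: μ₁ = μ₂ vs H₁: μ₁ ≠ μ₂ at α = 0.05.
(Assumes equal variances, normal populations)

Pooled variance: s²_p = [14×5² + 16×7²]/(30) = 37.8000
s_p = 6.1482
SE = s_p×√(1/n₁ + 1/n₂) = 6.1482×√(1/15 + 1/17) = 2.1780
t = (x̄₁ - x̄₂)/SE = (53 - 47)/2.1780 = 2.7548
df = 30, t-critical = ±2.042
Decision: reject H₀

Answer: t = 2.7548, reject H₀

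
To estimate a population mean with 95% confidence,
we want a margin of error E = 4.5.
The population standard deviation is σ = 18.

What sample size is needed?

z_0.025 = 1.960
n = (z×σ/E)² = (1.960×18/4.5)²
n = 61.4656
Round up: n = 62

Answer: n = 62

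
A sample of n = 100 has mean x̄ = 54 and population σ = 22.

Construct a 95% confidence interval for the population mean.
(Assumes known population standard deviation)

Confidence level: 95%, α = 0.05
z_0.025 = 1.960
SE = σ/√n = 22/√100 = 2.2000
Margin of error = 1.960 × 2.2000 = 4.3120
CI: x̄ ± margin = 54 ± 4.3120
CI: (49.6880, 58.3120)

Answer: (49.6880, 58.3120)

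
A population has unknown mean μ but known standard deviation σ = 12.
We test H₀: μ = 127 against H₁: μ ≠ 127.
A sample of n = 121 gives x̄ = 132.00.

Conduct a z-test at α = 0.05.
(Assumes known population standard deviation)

Standard error: SE = σ/√n = 12/√121 = 1.0909
z-statistic: z = (x̄ - μ₀)/SE = (132.00 - 127)/1.0909 = 4.5834
Critical value: ±1.960
p-value < 0.0001
Decision: reject H₀

Answer: z = 4.5834, reject H₀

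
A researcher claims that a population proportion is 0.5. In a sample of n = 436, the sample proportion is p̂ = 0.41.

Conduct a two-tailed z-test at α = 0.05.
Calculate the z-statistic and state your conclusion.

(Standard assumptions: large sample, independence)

H₀: p = 0.5, H₁: p ≠ 0.5
Standard error: SE = √(p₀(1-p₀)/n) = √(0.5×0.5/436) = 0.023946
z-statistic: z = (p̂ - p₀)/SE = (0.41 - 0.5)/0.023946 = -3.7585
Critical value: z_0.025 = ±1.960
p-value = 0.0002
Decision: reject H₀ at α = 0.05

Answer: z = -3.7585, reject H₀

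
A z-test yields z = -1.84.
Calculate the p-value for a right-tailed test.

For z = -1.84:
p = P(Z > -1.84) = 1 - Φ(-1.84) = 0.9671

Answer: p-value ≈ 0.9671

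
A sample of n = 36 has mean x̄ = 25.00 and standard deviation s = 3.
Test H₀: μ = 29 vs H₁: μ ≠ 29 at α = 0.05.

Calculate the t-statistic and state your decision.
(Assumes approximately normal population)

Answer: t = -8.0000, reject H₀

Derivation:
df = n - 1 = 35
SE = s/√n = 3/√36 = 0.5000
t = (x̄ - μ₀)/SE = (25.00 - 29)/0.5000 = -8.0000
Critical value: t_{0.025,35} = ±2.030
p-value < 0.0001
Decision: reject H₀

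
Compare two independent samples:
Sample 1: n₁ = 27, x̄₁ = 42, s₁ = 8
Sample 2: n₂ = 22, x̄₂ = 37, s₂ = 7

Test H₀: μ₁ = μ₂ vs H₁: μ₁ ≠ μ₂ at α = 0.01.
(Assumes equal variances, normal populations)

Pooled variance: s²_p = [26×8² + 21×7²]/(47) = 57.2979
s_p = 7.5695
SE = s_p×√(1/n₁ + 1/n₂) = 7.5695×√(1/27 + 1/22) = 2.1741
t = (x̄₁ - x̄₂)/SE = (42 - 37)/2.1741 = 2.2998
df = 47, t-critical = ±2.685
Decision: fail to reject H₀

Answer: t = 2.2998, fail to reject H₀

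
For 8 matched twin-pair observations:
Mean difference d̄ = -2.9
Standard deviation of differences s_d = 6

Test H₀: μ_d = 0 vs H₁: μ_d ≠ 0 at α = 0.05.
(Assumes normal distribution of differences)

df = n - 1 = 7
SE = s_d/√n = 6/√8 = 2.1213
t = d̄/SE = -2.9/2.1213 = -1.3671
Critical value: t_{0.025,7} = ±2.365
p-value ≈ 0.2139
Decision: fail to reject H₀

Answer: t = -1.3671, fail to reject H₀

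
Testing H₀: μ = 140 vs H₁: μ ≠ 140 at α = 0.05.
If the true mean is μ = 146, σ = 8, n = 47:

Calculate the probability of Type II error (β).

SE = σ/√n = 8/√47 = 1.1669
Critical values: μ₀ ± z_0.025×SE = 140 ± 1.960×1.1669
Acceptance region: (137.7129, 142.2871)
Under H₁ (μ = 146): z_high = (142.2871 - 146)/1.1669 = -3.1818, z_low = (137.7129 - 146)/1.1669 = -7.1018
β = P(not reject | H₁) = Φ(-3.1818) - Φ(-7.1018) ≈ 0.0007

Answer: β ≈ 0.0007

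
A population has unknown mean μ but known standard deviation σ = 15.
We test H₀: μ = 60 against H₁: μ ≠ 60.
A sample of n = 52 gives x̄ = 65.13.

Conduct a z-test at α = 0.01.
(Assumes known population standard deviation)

Standard error: SE = σ/√n = 15/√52 = 2.0801
z-statistic: z = (x̄ - μ₀)/SE = (65.13 - 60)/2.0801 = 2.4662
Critical value: ±2.576
p-value = 0.0137
Decision: fail to reject H₀

Answer: z = 2.4662, fail to reject H₀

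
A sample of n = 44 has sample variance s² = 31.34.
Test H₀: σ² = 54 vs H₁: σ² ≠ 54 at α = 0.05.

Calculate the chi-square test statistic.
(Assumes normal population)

Answer: χ² = 24.9559, reject H₀

Derivation:
df = n - 1 = 43
χ² = (n-1)s²/σ₀² = 43×31.34/54 = 24.9559
Critical values: χ²_{0.975,43} = 26.785, χ²_{0.025,43} = 62.990
Rejection region: χ² < 26.785 or χ² > 62.990
Decision: reject H₀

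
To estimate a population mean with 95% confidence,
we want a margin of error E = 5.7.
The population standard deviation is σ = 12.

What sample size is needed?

Answer: n = 18

Derivation:
z_0.025 = 1.960
n = (z×σ/E)² = (1.960×12/5.7)²
n = 17.0265
Round up: n = 18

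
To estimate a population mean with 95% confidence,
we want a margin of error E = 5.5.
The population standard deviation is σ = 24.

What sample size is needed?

Answer: n = 74

Derivation:
z_0.025 = 1.960
n = (z×σ/E)² = (1.960×24/5.5)²
n = 73.1491
Round up: n = 74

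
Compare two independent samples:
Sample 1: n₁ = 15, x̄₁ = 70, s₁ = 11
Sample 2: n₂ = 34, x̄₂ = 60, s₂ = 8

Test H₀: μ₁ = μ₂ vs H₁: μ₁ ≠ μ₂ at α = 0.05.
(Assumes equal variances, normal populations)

Pooled variance: s²_p = [14×11² + 33×8²]/(47) = 80.9787
s_p = 8.9988
SE = s_p×√(1/n₁ + 1/n₂) = 8.9988×√(1/15 + 1/34) = 2.7893
t = (x̄₁ - x̄₂)/SE = (70 - 60)/2.7893 = 3.5851
df = 47, t-critical = ±2.012
Decision: reject H₀

Answer: t = 3.5851, reject H₀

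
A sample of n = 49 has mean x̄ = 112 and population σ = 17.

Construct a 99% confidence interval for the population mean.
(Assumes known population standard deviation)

Answer: (105.7439, 118.2561)

Derivation:
Confidence level: 99%, α = 0.01
z_0.005 = 2.576
SE = σ/√n = 17/√49 = 2.4286
Margin of error = 2.576 × 2.4286 = 6.2561
CI: x̄ ± margin = 112 ± 6.2561
CI: (105.7439, 118.2561)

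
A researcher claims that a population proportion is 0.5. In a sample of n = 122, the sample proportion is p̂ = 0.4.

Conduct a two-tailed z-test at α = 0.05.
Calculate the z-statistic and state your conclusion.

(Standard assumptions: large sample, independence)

H₀: p = 0.5, H₁: p ≠ 0.5
Standard error: SE = √(p₀(1-p₀)/n) = √(0.5×0.5/122) = 0.045268
z-statistic: z = (p̂ - p₀)/SE = (0.4 - 0.5)/0.045268 = -2.2091
Critical value: z_0.025 = ±1.960
p-value = 0.0272
Decision: reject H₀ at α = 0.05

Answer: z = -2.2091, reject H₀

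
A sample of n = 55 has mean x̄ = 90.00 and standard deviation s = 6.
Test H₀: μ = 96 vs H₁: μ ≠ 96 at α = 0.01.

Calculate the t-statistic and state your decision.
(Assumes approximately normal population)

Answer: t = -7.4166, reject H₀

Derivation:
df = n - 1 = 54
SE = s/√n = 6/√55 = 0.8090
t = (x̄ - μ₀)/SE = (90.00 - 96)/0.8090 = -7.4166
Critical value: t_{0.005,54} = ±2.670
p-value < 0.0001
Decision: reject H₀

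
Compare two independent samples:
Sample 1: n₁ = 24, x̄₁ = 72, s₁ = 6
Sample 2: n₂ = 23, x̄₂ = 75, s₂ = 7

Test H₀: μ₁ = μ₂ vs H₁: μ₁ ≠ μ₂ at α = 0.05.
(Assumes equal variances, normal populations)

Answer: t = -1.5798, fail to reject H₀

Derivation:
Pooled variance: s²_p = [23×6² + 22×7²]/(45) = 42.3556
s_p = 6.5081
SE = s_p×√(1/n₁ + 1/n₂) = 6.5081×√(1/24 + 1/23) = 1.8990
t = (x̄₁ - x̄₂)/SE = (72 - 75)/1.8990 = -1.5798
df = 45, t-critical = ±2.014
Decision: fail to reject H₀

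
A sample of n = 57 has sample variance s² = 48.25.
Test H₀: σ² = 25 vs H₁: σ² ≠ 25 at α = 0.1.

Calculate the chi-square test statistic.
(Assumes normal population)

Answer: χ² = 108.0800, reject H₀

Derivation:
df = n - 1 = 56
χ² = (n-1)s²/σ₀² = 56×48.25/25 = 108.0800
Critical values: χ²_{0.95,56} = 39.801, χ²_{0.05,56} = 74.468
Rejection region: χ² < 39.801 or χ² > 74.468
Decision: reject H₀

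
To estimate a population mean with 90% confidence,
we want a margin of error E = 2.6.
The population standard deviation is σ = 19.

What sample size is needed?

z_0.05 = 1.645
n = (z×σ/E)² = (1.645×19/2.6)²
n = 144.5081
Round up: n = 145

Answer: n = 145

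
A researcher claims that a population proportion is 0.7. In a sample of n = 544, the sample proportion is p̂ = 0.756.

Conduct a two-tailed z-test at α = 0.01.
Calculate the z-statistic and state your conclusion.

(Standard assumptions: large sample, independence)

H₀: p = 0.7, H₁: p ≠ 0.7
Standard error: SE = √(p₀(1-p₀)/n) = √(0.7×0.3/544) = 0.019648
z-statistic: z = (p̂ - p₀)/SE = (0.756 - 0.7)/0.019648 = 2.8502
Critical value: z_0.005 = ±2.576
p-value = 0.0044
Decision: reject H₀ at α = 0.01

Answer: z = 2.8502, reject H₀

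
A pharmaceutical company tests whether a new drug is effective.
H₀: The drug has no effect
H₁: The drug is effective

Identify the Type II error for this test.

Answer: Failing to detect the drug's effect when it actually works

Derivation:
Type I error (α): Rejecting H₀ when H₀ is true
Type II error (β): Failing to reject H₀ when H₁ is true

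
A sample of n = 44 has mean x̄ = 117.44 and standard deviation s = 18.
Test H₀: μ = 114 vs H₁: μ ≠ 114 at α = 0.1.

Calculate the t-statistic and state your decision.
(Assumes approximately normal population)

df = n - 1 = 43
SE = s/√n = 18/√44 = 2.7136
t = (x̄ - μ₀)/SE = (117.44 - 114)/2.7136 = 1.2677
Critical value: t_{0.05,43} = ±1.681
p-value ≈ 0.2117
Decision: fail to reject H₀

Answer: t = 1.2677, fail to reject H₀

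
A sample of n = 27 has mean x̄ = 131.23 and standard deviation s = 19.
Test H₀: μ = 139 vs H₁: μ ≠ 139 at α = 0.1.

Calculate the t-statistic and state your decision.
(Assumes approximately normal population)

df = n - 1 = 26
SE = s/√n = 19/√27 = 3.6566
t = (x̄ - μ₀)/SE = (131.23 - 139)/3.6566 = -2.1249
Critical value: t_{0.05,26} = ±1.706
p-value ≈ 0.0433
Decision: reject H₀

Answer: t = -2.1249, reject H₀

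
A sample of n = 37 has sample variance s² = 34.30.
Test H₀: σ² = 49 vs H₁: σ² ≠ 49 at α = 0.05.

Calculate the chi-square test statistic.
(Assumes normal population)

Answer: χ² = 25.2000, fail to reject H₀

Derivation:
df = n - 1 = 36
χ² = (n-1)s²/σ₀² = 36×34.30/49 = 25.2000
Critical values: χ²_{0.975,36} = 21.336, χ²_{0.025,36} = 54.437
Rejection region: χ² < 21.336 or χ² > 54.437
Decision: fail to reject H₀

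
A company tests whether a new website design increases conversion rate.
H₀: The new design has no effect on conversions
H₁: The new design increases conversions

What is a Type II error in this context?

Type I error: rejecting H₀ when it is actually true (false positive).
Type II error: failing to reject H₀ when H₁ is actually true (false negative).

Answer: Keeping the old design when the new one would have increased conversions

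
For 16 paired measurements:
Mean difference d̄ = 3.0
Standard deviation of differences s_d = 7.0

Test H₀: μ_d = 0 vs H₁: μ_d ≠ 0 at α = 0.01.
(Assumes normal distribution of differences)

df = n - 1 = 15
SE = s_d/√n = 7.0/√16 = 1.7500
t = d̄/SE = 3.0/1.7500 = 1.7143
Critical value: t_{0.005,15} = ±2.947
p-value ≈ 0.1071
Decision: fail to reject H₀

Answer: t = 1.7143, fail to reject H₀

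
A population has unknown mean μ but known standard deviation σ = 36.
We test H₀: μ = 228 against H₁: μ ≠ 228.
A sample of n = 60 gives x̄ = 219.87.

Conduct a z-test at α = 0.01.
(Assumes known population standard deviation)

Answer: z = -1.7493, fail to reject H₀

Derivation:
Standard error: SE = σ/√n = 36/√60 = 4.6476
z-statistic: z = (x̄ - μ₀)/SE = (219.87 - 228)/4.6476 = -1.7493
Critical value: ±2.576
p-value = 0.0802
Decision: fail to reject H₀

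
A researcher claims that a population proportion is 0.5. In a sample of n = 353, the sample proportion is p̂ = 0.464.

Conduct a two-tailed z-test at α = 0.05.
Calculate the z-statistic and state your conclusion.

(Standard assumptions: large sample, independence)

H₀: p = 0.5, H₁: p ≠ 0.5
Standard error: SE = √(p₀(1-p₀)/n) = √(0.5×0.5/353) = 0.026612
z-statistic: z = (p̂ - p₀)/SE = (0.464 - 0.5)/0.026612 = -1.3528
Critical value: z_0.025 = ±1.960
p-value = 0.1761
Decision: fail to reject H₀ at α = 0.05

Answer: z = -1.3528, fail to reject H₀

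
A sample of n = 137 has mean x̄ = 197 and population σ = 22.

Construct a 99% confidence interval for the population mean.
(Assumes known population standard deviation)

Confidence level: 99%, α = 0.01
z_0.005 = 2.576
SE = σ/√n = 22/√137 = 1.8796
Margin of error = 2.576 × 1.8796 = 4.8418
CI: x̄ ± margin = 197 ± 4.8418
CI: (192.1582, 201.8418)

Answer: (192.1582, 201.8418)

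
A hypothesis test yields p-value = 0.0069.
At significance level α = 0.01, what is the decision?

Answer: reject H₀

Derivation:
Compare p-value to α:
0.0069 < 0.01
Decision: reject H₀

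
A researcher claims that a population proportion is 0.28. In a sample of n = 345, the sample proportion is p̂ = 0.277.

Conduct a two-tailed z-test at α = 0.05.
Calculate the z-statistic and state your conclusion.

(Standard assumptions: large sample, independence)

H₀: p = 0.28, H₁: p ≠ 0.28
Standard error: SE = √(p₀(1-p₀)/n) = √(0.28×0.72/345) = 0.024173
z-statistic: z = (p̂ - p₀)/SE = (0.277 - 0.28)/0.024173 = -0.1241
Critical value: z_0.025 = ±1.960
p-value = 0.9012
Decision: fail to reject H₀ at α = 0.05

Answer: z = -0.1241, fail to reject H₀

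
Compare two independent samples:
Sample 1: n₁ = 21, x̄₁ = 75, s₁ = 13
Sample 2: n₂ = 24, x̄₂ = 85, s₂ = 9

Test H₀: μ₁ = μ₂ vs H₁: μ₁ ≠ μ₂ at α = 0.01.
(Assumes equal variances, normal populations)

Pooled variance: s²_p = [20×13² + 23×9²]/(43) = 121.9302
s_p = 11.0422
SE = s_p×√(1/n₁ + 1/n₂) = 11.0422×√(1/21 + 1/24) = 3.2995
t = (x̄₁ - x̄₂)/SE = (75 - 85)/3.2995 = -3.0308
df = 43, t-critical = ±2.695
Decision: reject H₀

Answer: t = -3.0308, reject H₀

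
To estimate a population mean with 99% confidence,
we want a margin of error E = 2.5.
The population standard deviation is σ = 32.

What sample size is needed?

Answer: n = 1088

Derivation:
z_0.005 = 2.576
n = (z×σ/E)² = (2.576×32/2.5)²
n = 1087.2055
Round up: n = 1088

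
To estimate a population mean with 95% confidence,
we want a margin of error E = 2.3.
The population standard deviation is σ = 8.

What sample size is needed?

Answer: n = 47

Derivation:
z_0.025 = 1.960
n = (z×σ/E)² = (1.960×8/2.3)²
n = 46.4768
Round up: n = 47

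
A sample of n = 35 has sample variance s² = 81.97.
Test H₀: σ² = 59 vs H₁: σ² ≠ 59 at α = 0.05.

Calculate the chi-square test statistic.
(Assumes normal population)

df = n - 1 = 34
χ² = (n-1)s²/σ₀² = 34×81.97/59 = 47.2369
Critical values: χ²_{0.975,34} = 19.806, χ²_{0.025,34} = 51.966
Rejection region: χ² < 19.806 or χ² > 51.966
Decision: fail to reject H₀

Answer: χ² = 47.2369, fail to reject H₀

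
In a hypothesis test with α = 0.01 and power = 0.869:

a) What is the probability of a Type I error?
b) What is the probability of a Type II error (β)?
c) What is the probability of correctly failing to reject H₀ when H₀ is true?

a) Type I error probability = α = 0.01
b) Power = P(reject H₀ | H₁ true) = 1 - β = 0.869, so Type II error probability = β = 1 - Power = 0.131
c) P(fail to reject H₀ | H₀ true) = 1 - α = 0.99

Answer: a) 0.01, b) 0.131, c) 0.99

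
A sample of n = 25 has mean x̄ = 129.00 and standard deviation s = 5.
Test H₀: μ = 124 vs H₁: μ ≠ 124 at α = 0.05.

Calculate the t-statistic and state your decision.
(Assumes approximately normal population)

df = n - 1 = 24
SE = s/√n = 5/√25 = 1.0000
t = (x̄ - μ₀)/SE = (129.00 - 124)/1.0000 = 5.0000
Critical value: t_{0.025,24} = ±2.064
p-value < 0.0001
Decision: reject H₀

Answer: t = 5.0000, reject H₀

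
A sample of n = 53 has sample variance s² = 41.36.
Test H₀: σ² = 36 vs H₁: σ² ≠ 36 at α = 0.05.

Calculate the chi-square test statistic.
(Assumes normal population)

Answer: χ² = 59.7422, fail to reject H₀

Derivation:
df = n - 1 = 52
χ² = (n-1)s²/σ₀² = 52×41.36/36 = 59.7422
Critical values: χ²_{0.975,52} = 33.968, χ²_{0.025,52} = 73.810
Rejection region: χ² < 33.968 or χ² > 73.810
Decision: fail to reject H₀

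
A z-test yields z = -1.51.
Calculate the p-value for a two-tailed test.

Answer: p-value ≈ 0.1310

Derivation:
For z = -1.51:
p = 2×P(Z > |-1.51|) = 2×(1 - Φ(1.51)) = 0.1310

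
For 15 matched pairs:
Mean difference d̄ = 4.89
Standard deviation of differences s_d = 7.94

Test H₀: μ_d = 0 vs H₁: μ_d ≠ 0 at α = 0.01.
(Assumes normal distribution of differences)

Answer: t = 2.3852, fail to reject H₀

Derivation:
df = n - 1 = 14
SE = s_d/√n = 7.94/√15 = 2.0501
t = d̄/SE = 4.89/2.0501 = 2.3852
Critical value: t_{0.005,14} = ±2.977
p-value ≈ 0.0318
Decision: fail to reject H₀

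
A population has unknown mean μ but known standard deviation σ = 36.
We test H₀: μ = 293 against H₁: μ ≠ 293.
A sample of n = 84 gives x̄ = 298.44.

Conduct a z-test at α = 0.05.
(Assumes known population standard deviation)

Answer: z = 1.3850, fail to reject H₀

Derivation:
Standard error: SE = σ/√n = 36/√84 = 3.9279
z-statistic: z = (x̄ - μ₀)/SE = (298.44 - 293)/3.9279 = 1.3850
Critical value: ±1.960
p-value = 0.1661
Decision: fail to reject H₀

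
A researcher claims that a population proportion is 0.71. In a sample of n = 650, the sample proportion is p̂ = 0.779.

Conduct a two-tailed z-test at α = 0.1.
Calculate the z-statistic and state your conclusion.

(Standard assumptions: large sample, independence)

Answer: z = 3.8768, reject H₀

Derivation:
H₀: p = 0.71, H₁: p ≠ 0.71
Standard error: SE = √(p₀(1-p₀)/n) = √(0.71×0.29/650) = 0.017798
z-statistic: z = (p̂ - p₀)/SE = (0.779 - 0.71)/0.017798 = 3.8768
Critical value: z_0.05 = ±1.645
p-value = 0.0001
Decision: reject H₀ at α = 0.1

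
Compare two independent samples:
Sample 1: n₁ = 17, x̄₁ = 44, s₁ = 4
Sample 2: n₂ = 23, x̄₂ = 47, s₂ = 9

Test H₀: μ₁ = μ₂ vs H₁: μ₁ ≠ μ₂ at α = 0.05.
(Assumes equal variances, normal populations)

Answer: t = -1.2807, fail to reject H₀

Derivation:
Pooled variance: s²_p = [16×4² + 22×9²]/(38) = 53.6316
s_p = 7.3234
SE = s_p×√(1/n₁ + 1/n₂) = 7.3234×√(1/17 + 1/23) = 2.3424
t = (x̄₁ - x̄₂)/SE = (44 - 47)/2.3424 = -1.2807
df = 38, t-critical = ±2.024
Decision: fail to reject H₀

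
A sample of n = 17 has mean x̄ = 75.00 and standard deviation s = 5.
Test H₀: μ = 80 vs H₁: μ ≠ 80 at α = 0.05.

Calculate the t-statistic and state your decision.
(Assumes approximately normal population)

df = n - 1 = 16
SE = s/√n = 5/√17 = 1.2127
t = (x̄ - μ₀)/SE = (75.00 - 80)/1.2127 = -4.1230
Critical value: t_{0.025,16} = ±2.120
p-value ≈ 0.0008
Decision: reject H₀

Answer: t = -4.1230, reject H₀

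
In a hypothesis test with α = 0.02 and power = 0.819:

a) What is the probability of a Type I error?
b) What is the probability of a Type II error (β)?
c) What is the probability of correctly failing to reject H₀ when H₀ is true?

a) Type I error probability = α = 0.02
b) Power = P(reject H₀ | H₁ true) = 1 - β = 0.819, so Type II error probability = β = 1 - Power = 0.181
c) P(fail to reject H₀ | H₀ true) = 1 - α = 0.98

Answer: a) 0.02, b) 0.181, c) 0.98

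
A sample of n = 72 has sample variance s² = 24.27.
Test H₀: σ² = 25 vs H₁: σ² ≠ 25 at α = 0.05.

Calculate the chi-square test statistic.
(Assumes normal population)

df = n - 1 = 71
χ² = (n-1)s²/σ₀² = 71×24.27/25 = 68.9268
Critical values: χ²_{0.975,71} = 49.592, χ²_{0.025,71} = 96.189
Rejection region: χ² < 49.592 or χ² > 96.189
Decision: fail to reject H₀

Answer: χ² = 68.9268, fail to reject H₀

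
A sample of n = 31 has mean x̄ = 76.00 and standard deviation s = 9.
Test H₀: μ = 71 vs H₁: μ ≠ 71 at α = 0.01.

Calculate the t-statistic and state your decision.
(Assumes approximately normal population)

df = n - 1 = 30
SE = s/√n = 9/√31 = 1.6164
t = (x̄ - μ₀)/SE = (76.00 - 71)/1.6164 = 3.0933
Critical value: t_{0.005,30} = ±2.750
p-value ≈ 0.0043
Decision: reject H₀

Answer: t = 3.0933, reject H₀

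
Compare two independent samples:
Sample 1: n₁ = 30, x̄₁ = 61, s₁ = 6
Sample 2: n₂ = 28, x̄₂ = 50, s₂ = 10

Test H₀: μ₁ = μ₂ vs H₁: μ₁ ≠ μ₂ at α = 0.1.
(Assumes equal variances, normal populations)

Pooled variance: s²_p = [29×6² + 27×10²]/(56) = 66.8571
s_p = 8.1766
SE = s_p×√(1/n₁ + 1/n₂) = 8.1766×√(1/30 + 1/28) = 2.1486
t = (x̄₁ - x̄₂)/SE = (61 - 50)/2.1486 = 5.1196
df = 56, t-critical = ±1.673
Decision: reject H₀

Answer: t = 5.1196, reject H₀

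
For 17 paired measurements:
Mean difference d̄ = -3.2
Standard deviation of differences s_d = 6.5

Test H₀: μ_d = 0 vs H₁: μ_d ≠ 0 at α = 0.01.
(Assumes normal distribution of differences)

df = n - 1 = 16
SE = s_d/√n = 6.5/√17 = 1.5765
t = d̄/SE = -3.2/1.5765 = -2.0298
Critical value: t_{0.005,16} = ±2.921
p-value ≈ 0.0593
Decision: fail to reject H₀

Answer: t = -2.0298, fail to reject H₀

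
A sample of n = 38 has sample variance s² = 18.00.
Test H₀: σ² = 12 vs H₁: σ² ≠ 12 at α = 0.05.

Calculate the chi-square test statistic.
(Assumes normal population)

Answer: χ² = 55.5000, fail to reject H₀

Derivation:
df = n - 1 = 37
χ² = (n-1)s²/σ₀² = 37×18.00/12 = 55.5000
Critical values: χ²_{0.975,37} = 22.106, χ²_{0.025,37} = 55.668
Rejection region: χ² < 22.106 or χ² > 55.668
Decision: fail to reject H₀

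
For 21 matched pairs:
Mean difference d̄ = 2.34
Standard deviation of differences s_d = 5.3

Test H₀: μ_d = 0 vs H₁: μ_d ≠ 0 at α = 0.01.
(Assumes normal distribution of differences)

Answer: t = 2.0232, fail to reject H₀

Derivation:
df = n - 1 = 20
SE = s_d/√n = 5.3/√21 = 1.1566
t = d̄/SE = 2.34/1.1566 = 2.0232
Critical value: t_{0.005,20} = ±2.845
p-value ≈ 0.0566
Decision: fail to reject H₀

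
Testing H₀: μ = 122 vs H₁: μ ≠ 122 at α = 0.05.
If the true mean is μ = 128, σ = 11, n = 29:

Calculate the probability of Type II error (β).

Answer: β ≈ 0.1642

Derivation:
SE = σ/√n = 11/√29 = 2.0426
Critical values: μ₀ ± z_0.025×SE = 122 ± 1.960×2.0426
Acceptance region: (117.9965, 126.0035)
Under H₁ (μ = 128): z_high = (126.0035 - 128)/2.0426 = -0.9774, z_low = (117.9965 - 128)/2.0426 = -4.8974
β = P(not reject | H₁) = Φ(-0.9774) - Φ(-4.8974) ≈ 0.1642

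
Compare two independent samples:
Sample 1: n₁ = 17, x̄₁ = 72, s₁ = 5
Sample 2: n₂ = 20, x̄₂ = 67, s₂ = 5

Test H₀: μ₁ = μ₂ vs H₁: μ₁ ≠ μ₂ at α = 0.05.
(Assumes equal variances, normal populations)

Answer: t = 3.0314, reject H₀

Derivation:
Pooled variance: s²_p = [16×5² + 19×5²]/(35) = 25.0000
s_p = 5.0000
SE = s_p×√(1/n₁ + 1/n₂) = 5.0000×√(1/17 + 1/20) = 1.6494
t = (x̄₁ - x̄₂)/SE = (72 - 67)/1.6494 = 3.0314
df = 35, t-critical = ±2.030
Decision: reject H₀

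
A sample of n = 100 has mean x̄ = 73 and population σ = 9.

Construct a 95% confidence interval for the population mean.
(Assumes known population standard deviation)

Answer: (71.2360, 74.7640)

Derivation:
Confidence level: 95%, α = 0.05
z_0.025 = 1.960
SE = σ/√n = 9/√100 = 0.9000
Margin of error = 1.960 × 0.9000 = 1.7640
CI: x̄ ± margin = 73 ± 1.7640
CI: (71.2360, 74.7640)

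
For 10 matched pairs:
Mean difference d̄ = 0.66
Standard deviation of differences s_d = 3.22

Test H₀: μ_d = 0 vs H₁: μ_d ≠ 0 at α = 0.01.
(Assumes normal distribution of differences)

df = n - 1 = 9
SE = s_d/√n = 3.22/√10 = 1.0183
t = d̄/SE = 0.66/1.0183 = 0.6481
Critical value: t_{0.005,9} = ±3.250
p-value ≈ 0.5331
Decision: fail to reject H₀

Answer: t = 0.6481, fail to reject H₀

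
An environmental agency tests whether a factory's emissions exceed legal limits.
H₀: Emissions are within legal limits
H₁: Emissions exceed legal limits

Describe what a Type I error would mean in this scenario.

A Type I error (probability α) occurs when we reject a true H₀.
A Type II error (probability β) occurs when we fail to reject a false H₀.

Answer: Citing a compliant factory for excess emissions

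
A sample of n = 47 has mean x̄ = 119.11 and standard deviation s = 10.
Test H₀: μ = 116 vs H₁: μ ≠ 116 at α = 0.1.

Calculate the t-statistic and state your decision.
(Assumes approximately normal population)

df = n - 1 = 46
SE = s/√n = 10/√47 = 1.4586
t = (x̄ - μ₀)/SE = (119.11 - 116)/1.4586 = 2.1322
Critical value: t_{0.05,46} = ±1.679
p-value ≈ 0.0384
Decision: reject H₀

Answer: t = 2.1322, reject H₀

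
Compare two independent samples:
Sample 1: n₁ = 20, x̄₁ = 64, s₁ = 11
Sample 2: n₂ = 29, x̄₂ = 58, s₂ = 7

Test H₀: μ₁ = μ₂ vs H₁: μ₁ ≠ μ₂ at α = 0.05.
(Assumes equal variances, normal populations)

Answer: t = 2.3357, reject H₀

Derivation:
Pooled variance: s²_p = [19×11² + 28×7²]/(47) = 78.1064
s_p = 8.8378
SE = s_p×√(1/n₁ + 1/n₂) = 8.8378×√(1/20 + 1/29) = 2.5688
t = (x̄₁ - x̄₂)/SE = (64 - 58)/2.5688 = 2.3357
df = 47, t-critical = ±2.012
Decision: reject H₀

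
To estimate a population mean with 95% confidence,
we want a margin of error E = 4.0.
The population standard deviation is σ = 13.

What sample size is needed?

Answer: n = 41

Derivation:
z_0.025 = 1.960
n = (z×σ/E)² = (1.960×13/4.0)²
n = 40.5769
Round up: n = 41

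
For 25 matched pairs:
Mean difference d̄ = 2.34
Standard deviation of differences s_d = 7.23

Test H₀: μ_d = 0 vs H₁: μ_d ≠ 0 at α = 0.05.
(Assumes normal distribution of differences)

df = n - 1 = 24
SE = s_d/√n = 7.23/√25 = 1.4460
t = d̄/SE = 2.34/1.4460 = 1.6183
Critical value: t_{0.025,24} = ±2.064
p-value ≈ 0.1187
Decision: fail to reject H₀

Answer: t = 1.6183, fail to reject H₀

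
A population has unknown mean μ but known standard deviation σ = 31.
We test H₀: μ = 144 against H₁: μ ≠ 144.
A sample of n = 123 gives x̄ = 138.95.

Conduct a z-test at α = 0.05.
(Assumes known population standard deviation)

Standard error: SE = σ/√n = 31/√123 = 2.7952
z-statistic: z = (x̄ - μ₀)/SE = (138.95 - 144)/2.7952 = -1.8067
Critical value: ±1.960
p-value = 0.0708
Decision: fail to reject H₀

Answer: z = -1.8067, fail to reject H₀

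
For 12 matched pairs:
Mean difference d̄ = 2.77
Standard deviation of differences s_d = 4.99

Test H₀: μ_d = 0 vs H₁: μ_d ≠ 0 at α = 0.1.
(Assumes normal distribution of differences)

Answer: t = 1.9229, reject H₀

Derivation:
df = n - 1 = 11
SE = s_d/√n = 4.99/√12 = 1.4405
t = d̄/SE = 2.77/1.4405 = 1.9229
Critical value: t_{0.05,11} = ±1.796
p-value ≈ 0.0808
Decision: reject H₀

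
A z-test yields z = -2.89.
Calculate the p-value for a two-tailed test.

Answer: p-value ≈ 0.0039

Derivation:
For z = -2.89:
p = 2×P(Z > |-2.89|) = 2×(1 - Φ(2.89)) = 0.0039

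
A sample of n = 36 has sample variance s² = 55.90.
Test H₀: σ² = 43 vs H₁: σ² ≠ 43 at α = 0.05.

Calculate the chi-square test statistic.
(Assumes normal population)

Answer: χ² = 45.5000, fail to reject H₀

Derivation:
df = n - 1 = 35
χ² = (n-1)s²/σ₀² = 35×55.90/43 = 45.5000
Critical values: χ²_{0.975,35} = 20.569, χ²_{0.025,35} = 53.203
Rejection region: χ² < 20.569 or χ² > 53.203
Decision: fail to reject H₀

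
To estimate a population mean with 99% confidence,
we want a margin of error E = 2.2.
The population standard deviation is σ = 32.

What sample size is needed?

Answer: n = 1404

Derivation:
z_0.005 = 2.576
n = (z×σ/E)² = (2.576×32/2.2)²
n = 1403.9328
Round up: n = 1404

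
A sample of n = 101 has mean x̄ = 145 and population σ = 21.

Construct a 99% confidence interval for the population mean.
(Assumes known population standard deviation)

Confidence level: 99%, α = 0.01
z_0.005 = 2.576
SE = σ/√n = 21/√101 = 2.0896
Margin of error = 2.576 × 2.0896 = 5.3828
CI: x̄ ± margin = 145 ± 5.3828
CI: (139.6172, 150.3828)

Answer: (139.6172, 150.3828)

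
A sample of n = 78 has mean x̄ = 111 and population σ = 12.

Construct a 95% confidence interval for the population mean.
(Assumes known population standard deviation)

Confidence level: 95%, α = 0.05
z_0.025 = 1.960
SE = σ/√n = 12/√78 = 1.3587
Margin of error = 1.960 × 1.3587 = 2.6631
CI: x̄ ± margin = 111 ± 2.6631
CI: (108.3369, 113.6631)

Answer: (108.3369, 113.6631)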